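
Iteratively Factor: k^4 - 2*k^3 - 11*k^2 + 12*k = (k - 4)*(k^3 + 2*k^2 - 3*k) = (k - 4)*(k - 1)*(k^2 + 3*k) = k*(k - 4)*(k - 1)*(k + 3)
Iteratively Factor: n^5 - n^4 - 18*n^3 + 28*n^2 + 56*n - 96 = (n - 3)*(n^4 + 2*n^3 - 12*n^2 - 8*n + 32) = (n - 3)*(n + 4)*(n^3 - 2*n^2 - 4*n + 8) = (n - 3)*(n - 2)*(n + 4)*(n^2 - 4) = (n - 3)*(n - 2)^2*(n + 4)*(n + 2)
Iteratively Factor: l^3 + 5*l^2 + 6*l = (l)*(l^2 + 5*l + 6) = l*(l + 3)*(l + 2)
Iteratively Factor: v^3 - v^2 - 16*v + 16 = (v + 4)*(v^2 - 5*v + 4) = (v - 1)*(v + 4)*(v - 4)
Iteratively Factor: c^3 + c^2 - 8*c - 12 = (c + 2)*(c^2 - c - 6) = (c - 3)*(c + 2)*(c + 2)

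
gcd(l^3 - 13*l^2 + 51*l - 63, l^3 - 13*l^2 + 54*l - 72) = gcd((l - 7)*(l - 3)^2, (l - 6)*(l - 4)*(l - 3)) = l - 3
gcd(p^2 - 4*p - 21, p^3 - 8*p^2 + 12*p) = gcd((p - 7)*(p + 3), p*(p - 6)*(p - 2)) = 1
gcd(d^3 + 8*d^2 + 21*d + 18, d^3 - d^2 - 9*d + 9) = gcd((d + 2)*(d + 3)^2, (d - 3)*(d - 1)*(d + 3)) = d + 3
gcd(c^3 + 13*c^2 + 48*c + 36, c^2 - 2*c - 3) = c + 1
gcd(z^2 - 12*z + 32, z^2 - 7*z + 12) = z - 4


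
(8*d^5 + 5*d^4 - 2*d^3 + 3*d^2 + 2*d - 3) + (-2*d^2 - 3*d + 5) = 8*d^5 + 5*d^4 - 2*d^3 + d^2 - d + 2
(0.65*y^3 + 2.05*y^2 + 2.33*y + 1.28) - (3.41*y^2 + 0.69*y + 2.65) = 0.65*y^3 - 1.36*y^2 + 1.64*y - 1.37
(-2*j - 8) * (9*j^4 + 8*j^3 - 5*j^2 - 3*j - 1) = -18*j^5 - 88*j^4 - 54*j^3 + 46*j^2 + 26*j + 8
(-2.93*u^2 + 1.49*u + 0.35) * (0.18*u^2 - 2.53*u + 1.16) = -0.5274*u^4 + 7.6811*u^3 - 7.1055*u^2 + 0.8429*u + 0.406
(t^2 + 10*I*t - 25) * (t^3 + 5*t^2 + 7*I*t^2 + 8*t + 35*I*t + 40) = t^5 + 5*t^4 + 17*I*t^4 - 87*t^3 + 85*I*t^3 - 435*t^2 - 95*I*t^2 - 200*t - 475*I*t - 1000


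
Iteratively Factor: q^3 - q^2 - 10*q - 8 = (q - 4)*(q^2 + 3*q + 2) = (q - 4)*(q + 2)*(q + 1)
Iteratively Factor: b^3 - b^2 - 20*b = (b - 5)*(b^2 + 4*b) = b*(b - 5)*(b + 4)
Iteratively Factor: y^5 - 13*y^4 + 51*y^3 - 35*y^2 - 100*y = (y)*(y^4 - 13*y^3 + 51*y^2 - 35*y - 100) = y*(y - 5)*(y^3 - 8*y^2 + 11*y + 20) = y*(y - 5)*(y - 4)*(y^2 - 4*y - 5) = y*(y - 5)^2*(y - 4)*(y + 1)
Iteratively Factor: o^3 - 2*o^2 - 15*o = (o - 5)*(o^2 + 3*o) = (o - 5)*(o + 3)*(o)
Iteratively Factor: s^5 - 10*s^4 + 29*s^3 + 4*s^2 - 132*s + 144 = (s + 2)*(s^4 - 12*s^3 + 53*s^2 - 102*s + 72) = (s - 2)*(s + 2)*(s^3 - 10*s^2 + 33*s - 36) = (s - 4)*(s - 2)*(s + 2)*(s^2 - 6*s + 9) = (s - 4)*(s - 3)*(s - 2)*(s + 2)*(s - 3)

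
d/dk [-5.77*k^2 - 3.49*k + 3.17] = -11.54*k - 3.49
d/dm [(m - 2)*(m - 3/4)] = 2*m - 11/4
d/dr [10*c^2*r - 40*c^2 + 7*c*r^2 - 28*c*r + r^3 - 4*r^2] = 10*c^2 + 14*c*r - 28*c + 3*r^2 - 8*r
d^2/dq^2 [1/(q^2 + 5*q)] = 2*(-q*(q + 5) + (2*q + 5)^2)/(q^3*(q + 5)^3)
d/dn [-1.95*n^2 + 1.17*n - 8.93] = 1.17 - 3.9*n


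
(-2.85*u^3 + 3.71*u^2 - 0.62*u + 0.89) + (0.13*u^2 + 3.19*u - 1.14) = -2.85*u^3 + 3.84*u^2 + 2.57*u - 0.25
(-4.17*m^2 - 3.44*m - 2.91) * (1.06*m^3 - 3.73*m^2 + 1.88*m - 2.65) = -4.4202*m^5 + 11.9077*m^4 + 1.907*m^3 + 15.4376*m^2 + 3.6452*m + 7.7115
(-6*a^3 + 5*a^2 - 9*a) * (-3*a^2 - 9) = 18*a^5 - 15*a^4 + 81*a^3 - 45*a^2 + 81*a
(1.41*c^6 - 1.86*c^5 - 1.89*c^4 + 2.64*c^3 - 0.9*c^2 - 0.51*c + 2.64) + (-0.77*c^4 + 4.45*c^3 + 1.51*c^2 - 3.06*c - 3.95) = 1.41*c^6 - 1.86*c^5 - 2.66*c^4 + 7.09*c^3 + 0.61*c^2 - 3.57*c - 1.31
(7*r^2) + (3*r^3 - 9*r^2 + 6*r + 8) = 3*r^3 - 2*r^2 + 6*r + 8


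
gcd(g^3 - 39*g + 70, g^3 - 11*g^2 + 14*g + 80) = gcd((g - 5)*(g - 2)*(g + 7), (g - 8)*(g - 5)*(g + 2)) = g - 5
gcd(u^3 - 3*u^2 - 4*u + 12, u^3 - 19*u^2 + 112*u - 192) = u - 3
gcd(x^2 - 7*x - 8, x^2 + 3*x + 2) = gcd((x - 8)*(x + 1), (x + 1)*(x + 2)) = x + 1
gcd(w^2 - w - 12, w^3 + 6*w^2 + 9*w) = w + 3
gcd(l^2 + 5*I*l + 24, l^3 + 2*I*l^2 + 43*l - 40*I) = l + 8*I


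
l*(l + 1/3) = l^2 + l/3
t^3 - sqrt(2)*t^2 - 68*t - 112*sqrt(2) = (t - 7*sqrt(2))*(t + 2*sqrt(2))*(t + 4*sqrt(2))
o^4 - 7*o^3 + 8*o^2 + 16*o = o*(o - 4)^2*(o + 1)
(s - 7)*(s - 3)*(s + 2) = s^3 - 8*s^2 + s + 42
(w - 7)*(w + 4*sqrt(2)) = w^2 - 7*w + 4*sqrt(2)*w - 28*sqrt(2)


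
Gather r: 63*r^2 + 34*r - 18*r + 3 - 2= 63*r^2 + 16*r + 1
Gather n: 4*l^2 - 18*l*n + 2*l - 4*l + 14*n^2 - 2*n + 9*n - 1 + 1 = 4*l^2 - 2*l + 14*n^2 + n*(7 - 18*l)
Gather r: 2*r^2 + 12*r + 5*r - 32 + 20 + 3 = 2*r^2 + 17*r - 9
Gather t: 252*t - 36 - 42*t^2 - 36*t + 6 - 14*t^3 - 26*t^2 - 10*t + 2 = -14*t^3 - 68*t^2 + 206*t - 28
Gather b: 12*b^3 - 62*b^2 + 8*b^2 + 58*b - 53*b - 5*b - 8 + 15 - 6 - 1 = 12*b^3 - 54*b^2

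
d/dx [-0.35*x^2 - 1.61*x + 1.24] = -0.7*x - 1.61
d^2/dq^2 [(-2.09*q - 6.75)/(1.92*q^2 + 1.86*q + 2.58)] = (-(2.09*q + 6.75)*(3.84*q + 1.86)*(7.68*q + 3.72) + (24.0768*q + 33.6948)*(1.92*q^2 + 1.86*q + 2.58))/(1.92*q^2 + 1.86*q + 2.58)^3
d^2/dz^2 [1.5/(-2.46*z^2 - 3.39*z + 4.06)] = (18.1548*z^2 + 25.0182*z - 1.5*(4.92*z + 3.39)*(9.84*z + 6.78) - 29.9628)/(2.46*z^2 + 3.39*z - 4.06)^3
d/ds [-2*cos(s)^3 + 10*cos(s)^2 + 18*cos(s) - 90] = 2*(3*cos(s)^2 - 10*cos(s) - 9)*sin(s)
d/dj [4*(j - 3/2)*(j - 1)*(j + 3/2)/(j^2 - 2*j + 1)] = (4*j^2 - 8*j + 9)/(j^2 - 2*j + 1)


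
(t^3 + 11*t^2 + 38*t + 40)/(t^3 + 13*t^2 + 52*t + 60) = (t + 4)/(t + 6)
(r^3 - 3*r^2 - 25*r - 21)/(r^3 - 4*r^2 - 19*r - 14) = (r + 3)/(r + 2)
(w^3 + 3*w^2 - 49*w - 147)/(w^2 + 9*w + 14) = (w^2 - 4*w - 21)/(w + 2)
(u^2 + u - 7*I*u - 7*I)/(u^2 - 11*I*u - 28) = (u + 1)/(u - 4*I)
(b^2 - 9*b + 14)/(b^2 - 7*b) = (b - 2)/b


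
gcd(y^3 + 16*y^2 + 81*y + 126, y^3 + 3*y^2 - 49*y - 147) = y^2 + 10*y + 21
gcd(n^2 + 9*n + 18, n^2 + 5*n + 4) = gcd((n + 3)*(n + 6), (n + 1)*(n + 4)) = 1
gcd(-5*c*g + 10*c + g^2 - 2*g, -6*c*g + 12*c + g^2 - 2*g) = g - 2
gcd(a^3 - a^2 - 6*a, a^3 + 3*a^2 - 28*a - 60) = a + 2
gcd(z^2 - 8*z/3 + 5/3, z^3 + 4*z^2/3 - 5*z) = z - 5/3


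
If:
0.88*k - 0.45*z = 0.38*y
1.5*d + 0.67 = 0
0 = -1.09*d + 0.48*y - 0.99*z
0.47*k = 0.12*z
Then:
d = -0.45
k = 0.10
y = -0.23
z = 0.38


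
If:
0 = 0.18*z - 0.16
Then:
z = 0.89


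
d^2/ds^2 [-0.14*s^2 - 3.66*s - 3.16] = -0.280000000000000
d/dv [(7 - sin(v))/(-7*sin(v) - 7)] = 8*cos(v)/(7*(sin(v) + 1)^2)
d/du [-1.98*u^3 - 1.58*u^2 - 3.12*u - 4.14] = -5.94*u^2 - 3.16*u - 3.12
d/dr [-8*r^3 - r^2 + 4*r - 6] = -24*r^2 - 2*r + 4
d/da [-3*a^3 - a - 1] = -9*a^2 - 1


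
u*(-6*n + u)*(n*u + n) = -6*n^2*u^2 - 6*n^2*u + n*u^3 + n*u^2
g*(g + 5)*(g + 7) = g^3 + 12*g^2 + 35*g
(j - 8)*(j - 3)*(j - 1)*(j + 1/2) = j^4 - 23*j^3/2 + 29*j^2 - 13*j/2 - 12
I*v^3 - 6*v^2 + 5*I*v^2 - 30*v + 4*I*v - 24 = (v + 4)*(v + 6*I)*(I*v + I)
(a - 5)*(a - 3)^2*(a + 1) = a^4 - 10*a^3 + 28*a^2 - 6*a - 45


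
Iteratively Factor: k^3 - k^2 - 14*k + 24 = (k - 3)*(k^2 + 2*k - 8) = (k - 3)*(k - 2)*(k + 4)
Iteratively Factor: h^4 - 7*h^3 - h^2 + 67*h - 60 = (h - 5)*(h^3 - 2*h^2 - 11*h + 12) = (h - 5)*(h - 1)*(h^2 - h - 12) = (h - 5)*(h - 1)*(h + 3)*(h - 4)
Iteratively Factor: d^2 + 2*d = (d + 2)*(d)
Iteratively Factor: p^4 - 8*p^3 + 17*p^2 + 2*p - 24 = (p - 4)*(p^3 - 4*p^2 + p + 6) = (p - 4)*(p + 1)*(p^2 - 5*p + 6) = (p - 4)*(p - 3)*(p + 1)*(p - 2)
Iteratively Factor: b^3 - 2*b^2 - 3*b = (b)*(b^2 - 2*b - 3) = b*(b + 1)*(b - 3)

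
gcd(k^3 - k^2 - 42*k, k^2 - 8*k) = k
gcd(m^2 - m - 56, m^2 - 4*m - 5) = 1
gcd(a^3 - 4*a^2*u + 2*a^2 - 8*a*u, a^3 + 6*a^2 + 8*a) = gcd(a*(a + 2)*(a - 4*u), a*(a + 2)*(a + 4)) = a^2 + 2*a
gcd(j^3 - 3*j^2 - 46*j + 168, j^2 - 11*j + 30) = j - 6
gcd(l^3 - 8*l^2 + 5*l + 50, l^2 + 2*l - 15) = 1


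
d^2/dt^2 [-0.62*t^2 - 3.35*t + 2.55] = -1.24000000000000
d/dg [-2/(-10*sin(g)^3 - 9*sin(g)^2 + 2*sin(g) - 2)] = 4*(-15*sin(g)^2 - 9*sin(g) + 1)*cos(g)/(10*sin(g)^3 + 9*sin(g)^2 - 2*sin(g) + 2)^2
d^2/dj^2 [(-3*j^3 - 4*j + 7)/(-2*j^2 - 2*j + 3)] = 46*(2*j^3 - 6*j^2 + 3*j - 2)/(8*j^6 + 24*j^5 - 12*j^4 - 64*j^3 + 18*j^2 + 54*j - 27)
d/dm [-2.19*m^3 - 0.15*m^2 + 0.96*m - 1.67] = -6.57*m^2 - 0.3*m + 0.96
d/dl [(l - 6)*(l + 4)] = 2*l - 2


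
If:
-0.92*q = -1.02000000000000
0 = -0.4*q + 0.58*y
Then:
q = 1.11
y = 0.76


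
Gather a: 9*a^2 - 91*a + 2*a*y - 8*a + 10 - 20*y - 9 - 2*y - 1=9*a^2 + a*(2*y - 99) - 22*y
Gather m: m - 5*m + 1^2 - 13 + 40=28 - 4*m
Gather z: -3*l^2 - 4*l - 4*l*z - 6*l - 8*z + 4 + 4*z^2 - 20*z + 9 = -3*l^2 - 10*l + 4*z^2 + z*(-4*l - 28) + 13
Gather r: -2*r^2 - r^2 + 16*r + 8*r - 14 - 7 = -3*r^2 + 24*r - 21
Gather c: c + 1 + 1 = c + 2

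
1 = 1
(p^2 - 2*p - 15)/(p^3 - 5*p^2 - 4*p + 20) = (p + 3)/(p^2 - 4)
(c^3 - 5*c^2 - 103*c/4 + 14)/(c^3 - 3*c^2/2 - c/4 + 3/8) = 2*(2*c^2 - 9*c - 56)/(4*c^2 - 4*c - 3)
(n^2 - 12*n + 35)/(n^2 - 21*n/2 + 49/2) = 2*(n - 5)/(2*n - 7)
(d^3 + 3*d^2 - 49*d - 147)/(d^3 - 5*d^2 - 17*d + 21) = (d + 7)/(d - 1)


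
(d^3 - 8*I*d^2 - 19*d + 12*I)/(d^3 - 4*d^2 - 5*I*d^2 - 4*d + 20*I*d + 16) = (d - 3*I)/(d - 4)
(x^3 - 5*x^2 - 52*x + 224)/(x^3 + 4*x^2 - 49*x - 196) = (x^2 - 12*x + 32)/(x^2 - 3*x - 28)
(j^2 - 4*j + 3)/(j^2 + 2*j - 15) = (j - 1)/(j + 5)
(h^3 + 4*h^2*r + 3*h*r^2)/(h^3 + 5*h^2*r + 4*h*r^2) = (h + 3*r)/(h + 4*r)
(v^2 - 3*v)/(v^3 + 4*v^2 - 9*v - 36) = v/(v^2 + 7*v + 12)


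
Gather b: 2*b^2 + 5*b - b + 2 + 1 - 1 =2*b^2 + 4*b + 2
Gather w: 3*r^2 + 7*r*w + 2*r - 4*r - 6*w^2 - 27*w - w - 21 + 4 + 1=3*r^2 - 2*r - 6*w^2 + w*(7*r - 28) - 16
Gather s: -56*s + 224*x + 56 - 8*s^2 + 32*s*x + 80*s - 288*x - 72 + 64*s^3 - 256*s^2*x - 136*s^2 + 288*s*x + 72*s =64*s^3 + s^2*(-256*x - 144) + s*(320*x + 96) - 64*x - 16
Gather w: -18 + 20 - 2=0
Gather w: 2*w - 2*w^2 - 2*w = -2*w^2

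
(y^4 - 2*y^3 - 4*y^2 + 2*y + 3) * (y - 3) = y^5 - 5*y^4 + 2*y^3 + 14*y^2 - 3*y - 9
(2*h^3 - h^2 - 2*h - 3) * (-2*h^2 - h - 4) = -4*h^5 - 3*h^3 + 12*h^2 + 11*h + 12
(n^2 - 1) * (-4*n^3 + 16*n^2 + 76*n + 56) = -4*n^5 + 16*n^4 + 80*n^3 + 40*n^2 - 76*n - 56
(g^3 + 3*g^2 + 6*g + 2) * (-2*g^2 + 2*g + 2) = -2*g^5 - 4*g^4 - 4*g^3 + 14*g^2 + 16*g + 4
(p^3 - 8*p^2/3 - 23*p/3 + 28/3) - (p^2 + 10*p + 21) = p^3 - 11*p^2/3 - 53*p/3 - 35/3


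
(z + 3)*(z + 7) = z^2 + 10*z + 21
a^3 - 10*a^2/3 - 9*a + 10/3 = (a - 5)*(a - 1/3)*(a + 2)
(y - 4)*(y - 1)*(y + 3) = y^3 - 2*y^2 - 11*y + 12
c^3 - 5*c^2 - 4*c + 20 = (c - 5)*(c - 2)*(c + 2)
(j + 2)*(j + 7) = j^2 + 9*j + 14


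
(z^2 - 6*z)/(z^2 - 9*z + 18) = z/(z - 3)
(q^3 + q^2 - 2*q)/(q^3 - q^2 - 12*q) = (-q^2 - q + 2)/(-q^2 + q + 12)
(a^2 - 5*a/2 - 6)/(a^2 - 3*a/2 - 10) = (2*a + 3)/(2*a + 5)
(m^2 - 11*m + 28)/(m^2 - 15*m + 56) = (m - 4)/(m - 8)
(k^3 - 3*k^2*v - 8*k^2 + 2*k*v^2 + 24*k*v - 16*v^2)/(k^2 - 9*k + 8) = (k^2 - 3*k*v + 2*v^2)/(k - 1)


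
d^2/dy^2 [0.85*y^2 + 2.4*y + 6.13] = 1.70000000000000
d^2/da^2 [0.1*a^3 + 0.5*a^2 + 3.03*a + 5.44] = 0.6*a + 1.0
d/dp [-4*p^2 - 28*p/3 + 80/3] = -8*p - 28/3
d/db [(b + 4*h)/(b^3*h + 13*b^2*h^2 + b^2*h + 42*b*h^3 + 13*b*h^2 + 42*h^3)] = (b^3 + 13*b^2*h + b^2 + 42*b*h^2 + 13*b*h + 42*h^2 - (b + 4*h)*(3*b^2 + 26*b*h + 2*b + 42*h^2 + 13*h))/(h*(b^3 + 13*b^2*h + b^2 + 42*b*h^2 + 13*b*h + 42*h^2)^2)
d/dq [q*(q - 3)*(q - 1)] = 3*q^2 - 8*q + 3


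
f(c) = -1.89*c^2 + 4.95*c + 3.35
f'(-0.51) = 6.88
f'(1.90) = -2.23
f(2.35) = 4.54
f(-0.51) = 0.33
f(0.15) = 4.05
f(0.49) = 5.32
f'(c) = 4.95 - 3.78*c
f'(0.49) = 3.10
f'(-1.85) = 11.94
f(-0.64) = -0.59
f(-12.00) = -328.21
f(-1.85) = -12.28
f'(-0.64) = 7.37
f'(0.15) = 4.38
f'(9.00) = -29.07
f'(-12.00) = 50.31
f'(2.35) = -3.93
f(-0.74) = -1.35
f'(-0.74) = 7.75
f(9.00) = -105.19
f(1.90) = 5.93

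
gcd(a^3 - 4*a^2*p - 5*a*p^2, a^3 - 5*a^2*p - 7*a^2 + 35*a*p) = -a^2 + 5*a*p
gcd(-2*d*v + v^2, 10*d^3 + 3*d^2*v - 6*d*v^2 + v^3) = -2*d + v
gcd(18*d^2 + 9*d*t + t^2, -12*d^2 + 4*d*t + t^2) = 6*d + t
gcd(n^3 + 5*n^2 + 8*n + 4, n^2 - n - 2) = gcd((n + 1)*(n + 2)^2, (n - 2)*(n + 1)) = n + 1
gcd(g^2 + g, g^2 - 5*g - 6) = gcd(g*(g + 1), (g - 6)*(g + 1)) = g + 1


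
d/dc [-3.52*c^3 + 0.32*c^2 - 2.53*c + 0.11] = -10.56*c^2 + 0.64*c - 2.53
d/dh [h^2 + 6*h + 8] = 2*h + 6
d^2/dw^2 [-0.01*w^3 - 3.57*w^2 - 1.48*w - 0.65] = -0.06*w - 7.14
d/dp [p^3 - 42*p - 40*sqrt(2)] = 3*p^2 - 42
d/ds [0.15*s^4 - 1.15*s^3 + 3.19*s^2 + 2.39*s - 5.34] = 0.6*s^3 - 3.45*s^2 + 6.38*s + 2.39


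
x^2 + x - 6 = (x - 2)*(x + 3)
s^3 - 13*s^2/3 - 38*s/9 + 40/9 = (s - 5)*(s - 2/3)*(s + 4/3)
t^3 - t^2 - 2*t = t*(t - 2)*(t + 1)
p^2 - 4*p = p*(p - 4)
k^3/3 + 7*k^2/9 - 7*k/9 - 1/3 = (k/3 + 1)*(k - 1)*(k + 1/3)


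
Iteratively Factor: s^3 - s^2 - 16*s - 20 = (s + 2)*(s^2 - 3*s - 10) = (s + 2)^2*(s - 5)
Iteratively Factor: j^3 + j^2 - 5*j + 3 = (j - 1)*(j^2 + 2*j - 3) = (j - 1)^2*(j + 3)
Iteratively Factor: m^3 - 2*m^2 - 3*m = (m - 3)*(m^2 + m) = m*(m - 3)*(m + 1)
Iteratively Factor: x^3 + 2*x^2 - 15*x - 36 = (x + 3)*(x^2 - x - 12) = (x - 4)*(x + 3)*(x + 3)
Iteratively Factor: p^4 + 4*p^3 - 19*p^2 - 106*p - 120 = (p + 4)*(p^3 - 19*p - 30) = (p + 2)*(p + 4)*(p^2 - 2*p - 15) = (p + 2)*(p + 3)*(p + 4)*(p - 5)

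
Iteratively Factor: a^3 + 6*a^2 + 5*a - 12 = (a + 4)*(a^2 + 2*a - 3) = (a + 3)*(a + 4)*(a - 1)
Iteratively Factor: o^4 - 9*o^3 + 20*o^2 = (o)*(o^3 - 9*o^2 + 20*o) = o*(o - 5)*(o^2 - 4*o) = o*(o - 5)*(o - 4)*(o)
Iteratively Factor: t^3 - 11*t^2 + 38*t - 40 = (t - 2)*(t^2 - 9*t + 20) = (t - 4)*(t - 2)*(t - 5)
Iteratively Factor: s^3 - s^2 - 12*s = (s)*(s^2 - s - 12) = s*(s + 3)*(s - 4)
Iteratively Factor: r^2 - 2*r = (r - 2)*(r)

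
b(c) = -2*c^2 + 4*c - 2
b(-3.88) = -47.63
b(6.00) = -50.00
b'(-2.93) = 15.72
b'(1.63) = -2.52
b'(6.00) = -20.00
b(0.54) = -0.42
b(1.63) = -0.79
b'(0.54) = 1.84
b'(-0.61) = 6.44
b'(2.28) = -5.12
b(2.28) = -3.28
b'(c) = 4 - 4*c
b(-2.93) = -30.89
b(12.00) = -242.00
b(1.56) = -0.63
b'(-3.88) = 19.52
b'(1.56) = -2.24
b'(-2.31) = 13.24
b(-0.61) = -5.18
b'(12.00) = -44.00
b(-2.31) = -21.91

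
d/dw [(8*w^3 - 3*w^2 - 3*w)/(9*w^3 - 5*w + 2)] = (27*w^4 - 26*w^3 + 63*w^2 - 12*w - 6)/(81*w^6 - 90*w^4 + 36*w^3 + 25*w^2 - 20*w + 4)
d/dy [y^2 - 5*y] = 2*y - 5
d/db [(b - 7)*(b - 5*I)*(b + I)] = 3*b^2 + b*(-14 - 8*I) + 5 + 28*I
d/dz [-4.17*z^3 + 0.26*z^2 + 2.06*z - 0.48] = -12.51*z^2 + 0.52*z + 2.06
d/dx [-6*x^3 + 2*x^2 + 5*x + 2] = -18*x^2 + 4*x + 5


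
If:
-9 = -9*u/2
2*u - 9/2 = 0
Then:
No Solution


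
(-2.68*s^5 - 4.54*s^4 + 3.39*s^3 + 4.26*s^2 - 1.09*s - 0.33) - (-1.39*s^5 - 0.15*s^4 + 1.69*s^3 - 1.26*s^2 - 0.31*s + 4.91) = -1.29*s^5 - 4.39*s^4 + 1.7*s^3 + 5.52*s^2 - 0.78*s - 5.24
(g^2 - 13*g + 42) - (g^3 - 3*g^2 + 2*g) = -g^3 + 4*g^2 - 15*g + 42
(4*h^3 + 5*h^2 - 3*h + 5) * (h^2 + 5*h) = 4*h^5 + 25*h^4 + 22*h^3 - 10*h^2 + 25*h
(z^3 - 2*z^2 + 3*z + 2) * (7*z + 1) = 7*z^4 - 13*z^3 + 19*z^2 + 17*z + 2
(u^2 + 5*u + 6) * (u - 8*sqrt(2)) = u^3 - 8*sqrt(2)*u^2 + 5*u^2 - 40*sqrt(2)*u + 6*u - 48*sqrt(2)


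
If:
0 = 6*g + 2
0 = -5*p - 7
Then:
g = -1/3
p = -7/5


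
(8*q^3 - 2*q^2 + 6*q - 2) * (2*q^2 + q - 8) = 16*q^5 + 4*q^4 - 54*q^3 + 18*q^2 - 50*q + 16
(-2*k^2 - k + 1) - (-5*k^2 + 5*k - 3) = 3*k^2 - 6*k + 4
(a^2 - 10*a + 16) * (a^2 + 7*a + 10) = a^4 - 3*a^3 - 44*a^2 + 12*a + 160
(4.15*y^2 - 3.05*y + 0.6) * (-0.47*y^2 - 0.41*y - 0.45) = -1.9505*y^4 - 0.268*y^3 - 0.899*y^2 + 1.1265*y - 0.27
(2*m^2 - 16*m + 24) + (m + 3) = 2*m^2 - 15*m + 27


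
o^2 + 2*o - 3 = (o - 1)*(o + 3)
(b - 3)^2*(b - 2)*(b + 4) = b^4 - 4*b^3 - 11*b^2 + 66*b - 72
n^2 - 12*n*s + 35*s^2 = (n - 7*s)*(n - 5*s)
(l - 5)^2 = l^2 - 10*l + 25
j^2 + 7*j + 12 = (j + 3)*(j + 4)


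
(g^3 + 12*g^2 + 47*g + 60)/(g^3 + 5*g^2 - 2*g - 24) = (g + 5)/(g - 2)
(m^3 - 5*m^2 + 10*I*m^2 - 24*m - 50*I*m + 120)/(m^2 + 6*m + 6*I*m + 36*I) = (m^2 + m*(-5 + 4*I) - 20*I)/(m + 6)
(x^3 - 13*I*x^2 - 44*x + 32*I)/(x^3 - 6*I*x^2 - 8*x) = (x^2 - 9*I*x - 8)/(x*(x - 2*I))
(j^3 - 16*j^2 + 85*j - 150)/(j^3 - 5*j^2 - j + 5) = (j^2 - 11*j + 30)/(j^2 - 1)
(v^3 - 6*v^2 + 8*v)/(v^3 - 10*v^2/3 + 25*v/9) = 9*(v^2 - 6*v + 8)/(9*v^2 - 30*v + 25)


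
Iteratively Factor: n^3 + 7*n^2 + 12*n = (n)*(n^2 + 7*n + 12) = n*(n + 3)*(n + 4)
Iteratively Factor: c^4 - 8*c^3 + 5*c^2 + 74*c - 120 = (c - 2)*(c^3 - 6*c^2 - 7*c + 60) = (c - 5)*(c - 2)*(c^2 - c - 12) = (c - 5)*(c - 2)*(c + 3)*(c - 4)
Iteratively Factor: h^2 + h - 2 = (h - 1)*(h + 2)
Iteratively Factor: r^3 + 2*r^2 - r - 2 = (r + 1)*(r^2 + r - 2) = (r + 1)*(r + 2)*(r - 1)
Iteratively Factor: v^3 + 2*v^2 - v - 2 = (v + 2)*(v^2 - 1) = (v + 1)*(v + 2)*(v - 1)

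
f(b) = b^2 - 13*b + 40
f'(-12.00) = -37.00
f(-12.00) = 340.00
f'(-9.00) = -31.00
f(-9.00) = 238.00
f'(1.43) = -10.14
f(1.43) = 23.45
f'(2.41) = -8.18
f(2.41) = 14.48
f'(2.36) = -8.28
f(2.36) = 14.89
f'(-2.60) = -18.20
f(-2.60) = 80.56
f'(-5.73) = -24.46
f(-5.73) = 147.32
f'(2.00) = -9.00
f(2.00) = 18.00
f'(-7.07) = -27.14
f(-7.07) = 181.89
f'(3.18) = -6.64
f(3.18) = 8.77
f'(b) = 2*b - 13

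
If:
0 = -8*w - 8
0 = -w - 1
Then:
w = -1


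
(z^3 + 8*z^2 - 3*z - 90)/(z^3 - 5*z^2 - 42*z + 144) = (z + 5)/(z - 8)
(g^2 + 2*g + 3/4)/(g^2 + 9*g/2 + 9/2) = (g + 1/2)/(g + 3)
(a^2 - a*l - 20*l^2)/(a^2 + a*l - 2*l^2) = (a^2 - a*l - 20*l^2)/(a^2 + a*l - 2*l^2)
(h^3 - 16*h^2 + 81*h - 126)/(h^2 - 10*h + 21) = h - 6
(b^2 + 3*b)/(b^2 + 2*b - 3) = b/(b - 1)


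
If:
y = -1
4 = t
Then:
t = 4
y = -1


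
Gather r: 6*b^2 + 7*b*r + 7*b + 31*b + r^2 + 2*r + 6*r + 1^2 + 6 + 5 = 6*b^2 + 38*b + r^2 + r*(7*b + 8) + 12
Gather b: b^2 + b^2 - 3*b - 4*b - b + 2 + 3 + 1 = 2*b^2 - 8*b + 6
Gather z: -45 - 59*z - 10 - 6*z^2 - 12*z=-6*z^2 - 71*z - 55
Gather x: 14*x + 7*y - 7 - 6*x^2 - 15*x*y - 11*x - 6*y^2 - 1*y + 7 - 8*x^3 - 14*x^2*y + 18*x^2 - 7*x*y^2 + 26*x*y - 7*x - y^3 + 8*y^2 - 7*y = -8*x^3 + x^2*(12 - 14*y) + x*(-7*y^2 + 11*y - 4) - y^3 + 2*y^2 - y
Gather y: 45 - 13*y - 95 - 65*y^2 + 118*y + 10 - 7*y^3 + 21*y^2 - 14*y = -7*y^3 - 44*y^2 + 91*y - 40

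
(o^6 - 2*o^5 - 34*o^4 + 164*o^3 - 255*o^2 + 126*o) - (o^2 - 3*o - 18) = o^6 - 2*o^5 - 34*o^4 + 164*o^3 - 256*o^2 + 129*o + 18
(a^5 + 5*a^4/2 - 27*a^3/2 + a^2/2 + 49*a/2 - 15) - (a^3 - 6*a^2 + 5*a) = a^5 + 5*a^4/2 - 29*a^3/2 + 13*a^2/2 + 39*a/2 - 15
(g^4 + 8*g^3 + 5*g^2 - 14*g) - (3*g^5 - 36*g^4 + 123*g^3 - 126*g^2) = -3*g^5 + 37*g^4 - 115*g^3 + 131*g^2 - 14*g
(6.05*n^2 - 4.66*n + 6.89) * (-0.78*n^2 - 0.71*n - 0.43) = -4.719*n^4 - 0.660699999999999*n^3 - 4.6671*n^2 - 2.8881*n - 2.9627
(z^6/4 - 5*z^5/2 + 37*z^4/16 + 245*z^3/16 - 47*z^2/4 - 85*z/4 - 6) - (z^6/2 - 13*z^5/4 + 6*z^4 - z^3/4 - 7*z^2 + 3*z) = -z^6/4 + 3*z^5/4 - 59*z^4/16 + 249*z^3/16 - 19*z^2/4 - 97*z/4 - 6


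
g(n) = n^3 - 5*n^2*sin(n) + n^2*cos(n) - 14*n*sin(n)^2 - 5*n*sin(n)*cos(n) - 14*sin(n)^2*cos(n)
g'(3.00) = 54.03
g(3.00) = 13.27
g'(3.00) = 54.03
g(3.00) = 13.27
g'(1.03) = -28.57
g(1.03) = -21.08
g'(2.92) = 52.21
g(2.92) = 9.02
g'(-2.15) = 24.73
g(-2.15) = 38.25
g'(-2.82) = 100.12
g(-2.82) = -7.90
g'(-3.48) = 82.86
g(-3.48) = -72.29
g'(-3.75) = 66.30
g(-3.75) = -92.35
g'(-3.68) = 70.19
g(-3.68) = -87.58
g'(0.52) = -24.14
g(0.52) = -6.21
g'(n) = -n^2*sin(n) - 5*n^2*cos(n) + 3*n^2 + 5*n*sin(n)^2 - 28*n*sin(n)*cos(n) - 10*n*sin(n) - 5*n*cos(n)^2 + 2*n*cos(n) + 14*sin(n)^3 - 14*sin(n)^2 - 28*sin(n)*cos(n)^2 - 5*sin(n)*cos(n)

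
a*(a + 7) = a^2 + 7*a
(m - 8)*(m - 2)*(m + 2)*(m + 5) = m^4 - 3*m^3 - 44*m^2 + 12*m + 160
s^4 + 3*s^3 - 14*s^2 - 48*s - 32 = (s - 4)*(s + 1)*(s + 2)*(s + 4)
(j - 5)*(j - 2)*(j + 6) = j^3 - j^2 - 32*j + 60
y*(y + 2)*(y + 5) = y^3 + 7*y^2 + 10*y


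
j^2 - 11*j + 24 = (j - 8)*(j - 3)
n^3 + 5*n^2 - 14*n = n*(n - 2)*(n + 7)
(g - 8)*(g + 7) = g^2 - g - 56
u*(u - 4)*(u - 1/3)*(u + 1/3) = u^4 - 4*u^3 - u^2/9 + 4*u/9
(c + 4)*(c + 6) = c^2 + 10*c + 24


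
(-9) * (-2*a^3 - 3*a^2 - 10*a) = 18*a^3 + 27*a^2 + 90*a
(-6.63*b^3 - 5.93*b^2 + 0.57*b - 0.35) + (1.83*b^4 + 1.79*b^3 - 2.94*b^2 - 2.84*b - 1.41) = 1.83*b^4 - 4.84*b^3 - 8.87*b^2 - 2.27*b - 1.76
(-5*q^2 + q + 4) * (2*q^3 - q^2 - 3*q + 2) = -10*q^5 + 7*q^4 + 22*q^3 - 17*q^2 - 10*q + 8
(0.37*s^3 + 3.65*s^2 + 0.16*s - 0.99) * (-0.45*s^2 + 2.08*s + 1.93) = -0.1665*s^5 - 0.8729*s^4 + 8.2341*s^3 + 7.8228*s^2 - 1.7504*s - 1.9107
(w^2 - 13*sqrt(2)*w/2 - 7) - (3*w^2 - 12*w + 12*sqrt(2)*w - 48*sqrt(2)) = -2*w^2 - 37*sqrt(2)*w/2 + 12*w - 7 + 48*sqrt(2)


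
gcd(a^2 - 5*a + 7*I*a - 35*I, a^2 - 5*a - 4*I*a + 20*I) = a - 5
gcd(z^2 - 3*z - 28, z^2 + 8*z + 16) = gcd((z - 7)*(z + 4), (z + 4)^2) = z + 4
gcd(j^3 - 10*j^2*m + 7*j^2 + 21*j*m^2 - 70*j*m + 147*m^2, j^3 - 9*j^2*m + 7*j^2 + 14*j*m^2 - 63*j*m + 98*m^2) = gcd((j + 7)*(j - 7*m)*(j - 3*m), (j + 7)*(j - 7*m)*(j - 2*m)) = j^2 - 7*j*m + 7*j - 49*m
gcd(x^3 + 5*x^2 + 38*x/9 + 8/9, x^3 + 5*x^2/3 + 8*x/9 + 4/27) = x^2 + x + 2/9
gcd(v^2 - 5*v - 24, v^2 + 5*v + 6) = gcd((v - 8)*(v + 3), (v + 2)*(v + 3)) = v + 3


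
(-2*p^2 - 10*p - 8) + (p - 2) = -2*p^2 - 9*p - 10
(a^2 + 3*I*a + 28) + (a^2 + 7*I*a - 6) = 2*a^2 + 10*I*a + 22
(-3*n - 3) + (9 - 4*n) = 6 - 7*n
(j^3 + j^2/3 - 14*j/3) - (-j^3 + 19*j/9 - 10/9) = 2*j^3 + j^2/3 - 61*j/9 + 10/9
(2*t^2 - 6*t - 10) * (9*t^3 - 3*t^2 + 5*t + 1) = 18*t^5 - 60*t^4 - 62*t^3 + 2*t^2 - 56*t - 10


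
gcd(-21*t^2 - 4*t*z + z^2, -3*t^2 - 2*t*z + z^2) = 1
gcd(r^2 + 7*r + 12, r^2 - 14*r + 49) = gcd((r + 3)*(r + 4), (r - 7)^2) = 1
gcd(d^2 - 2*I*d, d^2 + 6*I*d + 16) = d - 2*I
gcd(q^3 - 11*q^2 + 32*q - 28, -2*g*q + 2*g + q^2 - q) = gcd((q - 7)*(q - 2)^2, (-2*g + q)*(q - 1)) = 1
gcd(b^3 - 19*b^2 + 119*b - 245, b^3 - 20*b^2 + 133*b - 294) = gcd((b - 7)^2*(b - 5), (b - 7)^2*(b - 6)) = b^2 - 14*b + 49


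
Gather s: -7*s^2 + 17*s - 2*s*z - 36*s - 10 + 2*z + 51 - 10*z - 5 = -7*s^2 + s*(-2*z - 19) - 8*z + 36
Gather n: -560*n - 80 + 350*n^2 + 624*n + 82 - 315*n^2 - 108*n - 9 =35*n^2 - 44*n - 7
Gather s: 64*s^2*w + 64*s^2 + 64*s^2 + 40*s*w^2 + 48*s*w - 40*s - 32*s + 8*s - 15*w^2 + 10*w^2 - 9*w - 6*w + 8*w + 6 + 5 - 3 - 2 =s^2*(64*w + 128) + s*(40*w^2 + 48*w - 64) - 5*w^2 - 7*w + 6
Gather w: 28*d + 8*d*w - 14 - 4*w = 28*d + w*(8*d - 4) - 14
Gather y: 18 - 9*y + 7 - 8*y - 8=17 - 17*y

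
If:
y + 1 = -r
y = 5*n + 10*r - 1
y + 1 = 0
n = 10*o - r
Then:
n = 0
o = 0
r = 0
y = -1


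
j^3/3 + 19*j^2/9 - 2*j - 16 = (j/3 + 1)*(j - 8/3)*(j + 6)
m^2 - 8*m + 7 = (m - 7)*(m - 1)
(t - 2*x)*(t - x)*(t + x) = t^3 - 2*t^2*x - t*x^2 + 2*x^3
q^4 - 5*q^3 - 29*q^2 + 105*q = q*(q - 7)*(q - 3)*(q + 5)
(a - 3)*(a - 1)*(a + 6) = a^3 + 2*a^2 - 21*a + 18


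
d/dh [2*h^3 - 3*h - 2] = 6*h^2 - 3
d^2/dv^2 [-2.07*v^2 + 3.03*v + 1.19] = -4.14000000000000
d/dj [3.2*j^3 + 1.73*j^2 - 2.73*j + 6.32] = 9.6*j^2 + 3.46*j - 2.73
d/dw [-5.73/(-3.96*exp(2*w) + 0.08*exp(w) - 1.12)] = (0.4584 - 45.3816*exp(w))*exp(w)/(3.96*exp(2*w) - 0.08*exp(w) + 1.12)^2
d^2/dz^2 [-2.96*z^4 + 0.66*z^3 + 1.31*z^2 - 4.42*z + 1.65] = -35.52*z^2 + 3.96*z + 2.62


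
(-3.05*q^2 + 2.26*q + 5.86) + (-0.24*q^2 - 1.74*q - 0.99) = -3.29*q^2 + 0.52*q + 4.87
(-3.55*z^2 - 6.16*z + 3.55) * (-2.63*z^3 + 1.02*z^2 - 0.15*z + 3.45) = 9.3365*z^5 + 12.5798*z^4 - 15.0872*z^3 - 7.7025*z^2 - 21.7845*z + 12.2475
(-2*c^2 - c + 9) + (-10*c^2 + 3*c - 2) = -12*c^2 + 2*c + 7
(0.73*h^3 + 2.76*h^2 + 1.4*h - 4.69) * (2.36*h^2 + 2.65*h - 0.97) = 1.7228*h^5 + 8.4481*h^4 + 9.9099*h^3 - 10.0356*h^2 - 13.7865*h + 4.5493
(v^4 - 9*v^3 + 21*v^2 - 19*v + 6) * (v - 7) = v^5 - 16*v^4 + 84*v^3 - 166*v^2 + 139*v - 42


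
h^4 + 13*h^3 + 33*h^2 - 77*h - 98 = (h - 2)*(h + 1)*(h + 7)^2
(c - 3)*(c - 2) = c^2 - 5*c + 6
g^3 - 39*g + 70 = (g - 5)*(g - 2)*(g + 7)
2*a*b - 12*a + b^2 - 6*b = (2*a + b)*(b - 6)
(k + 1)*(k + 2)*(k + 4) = k^3 + 7*k^2 + 14*k + 8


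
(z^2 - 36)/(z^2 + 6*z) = (z - 6)/z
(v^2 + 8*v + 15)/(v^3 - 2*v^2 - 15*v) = (v + 5)/(v*(v - 5))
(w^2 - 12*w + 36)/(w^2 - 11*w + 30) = (w - 6)/(w - 5)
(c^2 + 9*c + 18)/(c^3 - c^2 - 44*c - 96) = (c + 6)/(c^2 - 4*c - 32)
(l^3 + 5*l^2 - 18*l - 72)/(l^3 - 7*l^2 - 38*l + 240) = (l^2 - l - 12)/(l^2 - 13*l + 40)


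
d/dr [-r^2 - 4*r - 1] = -2*r - 4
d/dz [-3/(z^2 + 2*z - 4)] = 6*(z + 1)/(z^2 + 2*z - 4)^2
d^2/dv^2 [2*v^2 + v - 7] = 4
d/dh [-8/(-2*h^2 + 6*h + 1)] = 16*(3 - 2*h)/(-2*h^2 + 6*h + 1)^2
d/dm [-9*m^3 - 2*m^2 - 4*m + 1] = -27*m^2 - 4*m - 4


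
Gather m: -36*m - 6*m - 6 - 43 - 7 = -42*m - 56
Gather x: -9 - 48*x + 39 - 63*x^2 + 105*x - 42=-63*x^2 + 57*x - 12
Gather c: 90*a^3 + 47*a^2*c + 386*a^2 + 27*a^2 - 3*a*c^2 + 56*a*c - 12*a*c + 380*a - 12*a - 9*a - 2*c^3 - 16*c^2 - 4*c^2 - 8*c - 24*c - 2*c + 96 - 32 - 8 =90*a^3 + 413*a^2 + 359*a - 2*c^3 + c^2*(-3*a - 20) + c*(47*a^2 + 44*a - 34) + 56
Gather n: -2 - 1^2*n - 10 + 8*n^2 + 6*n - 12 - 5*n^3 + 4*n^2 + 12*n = -5*n^3 + 12*n^2 + 17*n - 24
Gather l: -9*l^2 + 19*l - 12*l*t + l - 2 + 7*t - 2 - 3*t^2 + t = -9*l^2 + l*(20 - 12*t) - 3*t^2 + 8*t - 4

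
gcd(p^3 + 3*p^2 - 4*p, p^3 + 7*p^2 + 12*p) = p^2 + 4*p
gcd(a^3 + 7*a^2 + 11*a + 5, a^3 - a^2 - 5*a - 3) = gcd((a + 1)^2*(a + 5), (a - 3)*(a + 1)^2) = a^2 + 2*a + 1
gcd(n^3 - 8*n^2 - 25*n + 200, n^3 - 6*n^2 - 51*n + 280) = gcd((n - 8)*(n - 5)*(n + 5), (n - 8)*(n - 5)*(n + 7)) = n^2 - 13*n + 40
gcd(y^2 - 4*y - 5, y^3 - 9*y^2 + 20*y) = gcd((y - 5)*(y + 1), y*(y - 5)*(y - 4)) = y - 5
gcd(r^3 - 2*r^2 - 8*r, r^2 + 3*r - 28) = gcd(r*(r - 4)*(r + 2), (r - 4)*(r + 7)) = r - 4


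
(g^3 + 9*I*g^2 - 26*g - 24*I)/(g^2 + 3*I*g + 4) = (g^2 + 5*I*g - 6)/(g - I)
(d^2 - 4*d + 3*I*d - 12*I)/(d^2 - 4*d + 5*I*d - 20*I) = (d + 3*I)/(d + 5*I)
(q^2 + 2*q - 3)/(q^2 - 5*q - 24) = (q - 1)/(q - 8)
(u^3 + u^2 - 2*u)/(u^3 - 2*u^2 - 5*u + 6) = u/(u - 3)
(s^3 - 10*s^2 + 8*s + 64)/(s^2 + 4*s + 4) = (s^2 - 12*s + 32)/(s + 2)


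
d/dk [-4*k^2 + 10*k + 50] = 10 - 8*k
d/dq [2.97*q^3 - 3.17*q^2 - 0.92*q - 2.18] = 8.91*q^2 - 6.34*q - 0.92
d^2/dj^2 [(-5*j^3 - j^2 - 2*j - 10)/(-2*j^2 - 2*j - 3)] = 2*(-6*j^3 + 192*j^2 + 219*j - 23)/(8*j^6 + 24*j^5 + 60*j^4 + 80*j^3 + 90*j^2 + 54*j + 27)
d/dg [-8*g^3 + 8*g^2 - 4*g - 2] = -24*g^2 + 16*g - 4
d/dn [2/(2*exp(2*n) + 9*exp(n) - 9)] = (-8*exp(n) - 18)*exp(n)/(2*exp(2*n) + 9*exp(n) - 9)^2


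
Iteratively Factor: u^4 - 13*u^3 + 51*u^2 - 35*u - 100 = (u - 5)*(u^3 - 8*u^2 + 11*u + 20) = (u - 5)^2*(u^2 - 3*u - 4) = (u - 5)^2*(u + 1)*(u - 4)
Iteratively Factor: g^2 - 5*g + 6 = (g - 3)*(g - 2)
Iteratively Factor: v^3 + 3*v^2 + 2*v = (v + 2)*(v^2 + v) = v*(v + 2)*(v + 1)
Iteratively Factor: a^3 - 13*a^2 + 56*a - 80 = (a - 4)*(a^2 - 9*a + 20) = (a - 4)^2*(a - 5)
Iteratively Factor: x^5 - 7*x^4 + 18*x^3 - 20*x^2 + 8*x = (x - 2)*(x^4 - 5*x^3 + 8*x^2 - 4*x) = x*(x - 2)*(x^3 - 5*x^2 + 8*x - 4) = x*(x - 2)^2*(x^2 - 3*x + 2) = x*(x - 2)^3*(x - 1)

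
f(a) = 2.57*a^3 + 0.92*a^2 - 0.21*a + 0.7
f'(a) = 7.71*a^2 + 1.84*a - 0.21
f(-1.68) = -8.54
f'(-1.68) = 18.46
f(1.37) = 8.75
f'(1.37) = 16.78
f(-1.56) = -6.49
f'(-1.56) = 15.68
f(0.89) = 3.05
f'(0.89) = 7.53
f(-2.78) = -46.82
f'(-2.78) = 54.26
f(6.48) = 737.26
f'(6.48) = 335.46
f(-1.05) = -1.04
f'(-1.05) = 6.36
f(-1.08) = -1.24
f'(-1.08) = 6.80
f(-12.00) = -4305.26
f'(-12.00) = 1087.95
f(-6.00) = -520.04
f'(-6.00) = 266.31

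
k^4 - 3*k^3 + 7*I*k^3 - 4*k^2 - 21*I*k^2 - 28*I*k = k*(k - 4)*(k + 1)*(k + 7*I)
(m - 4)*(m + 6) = m^2 + 2*m - 24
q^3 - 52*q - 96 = (q - 8)*(q + 2)*(q + 6)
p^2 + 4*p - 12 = (p - 2)*(p + 6)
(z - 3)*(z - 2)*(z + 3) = z^3 - 2*z^2 - 9*z + 18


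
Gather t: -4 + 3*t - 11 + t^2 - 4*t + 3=t^2 - t - 12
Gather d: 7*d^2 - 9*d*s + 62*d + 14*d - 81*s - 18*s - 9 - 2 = 7*d^2 + d*(76 - 9*s) - 99*s - 11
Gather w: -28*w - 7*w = -35*w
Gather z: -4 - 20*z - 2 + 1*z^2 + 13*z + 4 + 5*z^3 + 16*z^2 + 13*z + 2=5*z^3 + 17*z^2 + 6*z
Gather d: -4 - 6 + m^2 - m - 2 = m^2 - m - 12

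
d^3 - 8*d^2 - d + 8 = (d - 8)*(d - 1)*(d + 1)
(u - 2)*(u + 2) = u^2 - 4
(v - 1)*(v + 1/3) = v^2 - 2*v/3 - 1/3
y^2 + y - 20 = (y - 4)*(y + 5)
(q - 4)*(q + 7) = q^2 + 3*q - 28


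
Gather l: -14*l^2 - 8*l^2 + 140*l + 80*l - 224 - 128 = -22*l^2 + 220*l - 352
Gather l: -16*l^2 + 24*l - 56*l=-16*l^2 - 32*l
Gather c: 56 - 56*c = 56 - 56*c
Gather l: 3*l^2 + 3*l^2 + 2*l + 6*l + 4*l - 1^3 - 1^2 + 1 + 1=6*l^2 + 12*l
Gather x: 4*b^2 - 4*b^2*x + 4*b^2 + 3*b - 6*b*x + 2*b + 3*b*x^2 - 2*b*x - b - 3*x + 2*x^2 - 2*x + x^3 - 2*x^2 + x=8*b^2 + 3*b*x^2 + 4*b + x^3 + x*(-4*b^2 - 8*b - 4)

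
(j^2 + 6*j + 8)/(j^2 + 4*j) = (j + 2)/j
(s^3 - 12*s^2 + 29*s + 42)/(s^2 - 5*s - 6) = s - 7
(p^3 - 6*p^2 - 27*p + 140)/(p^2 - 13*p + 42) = (p^2 + p - 20)/(p - 6)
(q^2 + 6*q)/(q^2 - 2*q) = (q + 6)/(q - 2)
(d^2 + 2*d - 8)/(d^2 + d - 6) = (d + 4)/(d + 3)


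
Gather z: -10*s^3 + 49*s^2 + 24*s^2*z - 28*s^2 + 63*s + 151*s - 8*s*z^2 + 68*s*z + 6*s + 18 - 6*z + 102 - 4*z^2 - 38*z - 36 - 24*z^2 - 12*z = -10*s^3 + 21*s^2 + 220*s + z^2*(-8*s - 28) + z*(24*s^2 + 68*s - 56) + 84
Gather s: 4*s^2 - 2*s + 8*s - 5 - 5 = 4*s^2 + 6*s - 10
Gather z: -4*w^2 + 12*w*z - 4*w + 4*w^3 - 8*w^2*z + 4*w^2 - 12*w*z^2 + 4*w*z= 4*w^3 - 12*w*z^2 - 4*w + z*(-8*w^2 + 16*w)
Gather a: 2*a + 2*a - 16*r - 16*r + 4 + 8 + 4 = 4*a - 32*r + 16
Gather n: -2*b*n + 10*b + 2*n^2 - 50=-2*b*n + 10*b + 2*n^2 - 50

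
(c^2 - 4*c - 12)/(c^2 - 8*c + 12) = (c + 2)/(c - 2)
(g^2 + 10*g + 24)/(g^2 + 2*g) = (g^2 + 10*g + 24)/(g*(g + 2))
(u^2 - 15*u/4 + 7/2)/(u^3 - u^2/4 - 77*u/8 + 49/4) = 2/(2*u + 7)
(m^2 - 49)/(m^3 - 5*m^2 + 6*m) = (m^2 - 49)/(m*(m^2 - 5*m + 6))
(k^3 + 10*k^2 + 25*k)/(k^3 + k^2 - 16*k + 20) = k*(k + 5)/(k^2 - 4*k + 4)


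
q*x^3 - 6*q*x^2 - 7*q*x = x*(x - 7)*(q*x + q)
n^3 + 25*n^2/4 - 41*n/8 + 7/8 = (n - 1/2)*(n - 1/4)*(n + 7)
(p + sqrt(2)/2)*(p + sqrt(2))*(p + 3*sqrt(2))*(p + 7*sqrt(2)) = p^4 + 23*sqrt(2)*p^3/2 + 73*p^2 + 73*sqrt(2)*p + 42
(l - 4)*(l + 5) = l^2 + l - 20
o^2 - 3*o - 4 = (o - 4)*(o + 1)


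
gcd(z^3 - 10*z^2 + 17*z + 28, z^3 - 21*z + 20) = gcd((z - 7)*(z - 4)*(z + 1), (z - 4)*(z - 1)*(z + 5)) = z - 4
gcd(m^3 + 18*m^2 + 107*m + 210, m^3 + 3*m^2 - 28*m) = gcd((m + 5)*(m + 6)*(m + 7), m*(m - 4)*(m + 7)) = m + 7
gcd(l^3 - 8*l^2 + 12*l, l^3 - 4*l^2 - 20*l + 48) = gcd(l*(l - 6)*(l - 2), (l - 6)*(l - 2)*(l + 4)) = l^2 - 8*l + 12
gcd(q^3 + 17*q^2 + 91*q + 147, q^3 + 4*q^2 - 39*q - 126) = q^2 + 10*q + 21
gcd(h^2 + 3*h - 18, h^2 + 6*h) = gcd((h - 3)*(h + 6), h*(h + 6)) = h + 6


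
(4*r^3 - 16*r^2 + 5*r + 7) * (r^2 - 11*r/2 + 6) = 4*r^5 - 38*r^4 + 117*r^3 - 233*r^2/2 - 17*r/2 + 42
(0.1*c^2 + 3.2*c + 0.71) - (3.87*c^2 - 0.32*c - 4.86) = -3.77*c^2 + 3.52*c + 5.57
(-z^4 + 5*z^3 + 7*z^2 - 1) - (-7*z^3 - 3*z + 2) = -z^4 + 12*z^3 + 7*z^2 + 3*z - 3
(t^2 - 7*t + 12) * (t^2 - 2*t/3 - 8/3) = t^4 - 23*t^3/3 + 14*t^2 + 32*t/3 - 32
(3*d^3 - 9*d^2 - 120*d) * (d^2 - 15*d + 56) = 3*d^5 - 54*d^4 + 183*d^3 + 1296*d^2 - 6720*d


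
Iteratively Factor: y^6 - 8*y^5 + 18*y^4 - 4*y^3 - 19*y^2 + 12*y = (y)*(y^5 - 8*y^4 + 18*y^3 - 4*y^2 - 19*y + 12) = y*(y - 3)*(y^4 - 5*y^3 + 3*y^2 + 5*y - 4) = y*(y - 3)*(y + 1)*(y^3 - 6*y^2 + 9*y - 4) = y*(y - 4)*(y - 3)*(y + 1)*(y^2 - 2*y + 1) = y*(y - 4)*(y - 3)*(y - 1)*(y + 1)*(y - 1)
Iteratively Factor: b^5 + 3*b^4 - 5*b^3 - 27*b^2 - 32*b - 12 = (b - 3)*(b^4 + 6*b^3 + 13*b^2 + 12*b + 4) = (b - 3)*(b + 1)*(b^3 + 5*b^2 + 8*b + 4) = (b - 3)*(b + 1)*(b + 2)*(b^2 + 3*b + 2) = (b - 3)*(b + 1)*(b + 2)^2*(b + 1)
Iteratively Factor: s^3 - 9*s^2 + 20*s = (s - 5)*(s^2 - 4*s) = (s - 5)*(s - 4)*(s)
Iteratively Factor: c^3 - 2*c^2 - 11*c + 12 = (c - 1)*(c^2 - c - 12) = (c - 1)*(c + 3)*(c - 4)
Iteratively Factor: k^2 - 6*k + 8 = (k - 2)*(k - 4)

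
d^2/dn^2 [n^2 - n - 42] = 2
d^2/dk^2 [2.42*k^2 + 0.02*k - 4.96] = 4.84000000000000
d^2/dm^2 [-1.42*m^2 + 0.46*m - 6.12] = -2.84000000000000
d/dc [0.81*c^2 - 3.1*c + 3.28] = 1.62*c - 3.1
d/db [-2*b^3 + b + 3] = 1 - 6*b^2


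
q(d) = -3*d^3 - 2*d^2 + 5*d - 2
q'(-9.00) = -688.00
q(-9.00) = 1978.00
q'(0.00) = 5.00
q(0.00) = -2.00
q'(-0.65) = 3.80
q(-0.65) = -5.27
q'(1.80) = -31.36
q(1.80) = -16.98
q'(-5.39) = -234.91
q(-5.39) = 382.72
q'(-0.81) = 2.34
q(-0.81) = -5.77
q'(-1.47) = -8.57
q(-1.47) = -4.14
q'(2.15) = -45.20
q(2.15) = -30.31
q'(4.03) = -157.29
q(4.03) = -210.68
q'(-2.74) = -51.61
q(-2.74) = 31.00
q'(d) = -9*d^2 - 4*d + 5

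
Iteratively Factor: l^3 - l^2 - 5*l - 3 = (l + 1)*(l^2 - 2*l - 3) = (l + 1)^2*(l - 3)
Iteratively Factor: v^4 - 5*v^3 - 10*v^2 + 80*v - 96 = (v - 3)*(v^3 - 2*v^2 - 16*v + 32) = (v - 4)*(v - 3)*(v^2 + 2*v - 8) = (v - 4)*(v - 3)*(v + 4)*(v - 2)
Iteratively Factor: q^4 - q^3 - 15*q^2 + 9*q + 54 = (q - 3)*(q^3 + 2*q^2 - 9*q - 18) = (q - 3)*(q + 3)*(q^2 - q - 6) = (q - 3)^2*(q + 3)*(q + 2)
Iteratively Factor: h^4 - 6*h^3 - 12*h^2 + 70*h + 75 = (h + 1)*(h^3 - 7*h^2 - 5*h + 75) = (h - 5)*(h + 1)*(h^2 - 2*h - 15) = (h - 5)*(h + 1)*(h + 3)*(h - 5)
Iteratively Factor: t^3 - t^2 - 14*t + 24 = (t - 2)*(t^2 + t - 12) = (t - 3)*(t - 2)*(t + 4)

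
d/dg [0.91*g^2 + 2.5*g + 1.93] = 1.82*g + 2.5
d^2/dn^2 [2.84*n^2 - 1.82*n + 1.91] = 5.68000000000000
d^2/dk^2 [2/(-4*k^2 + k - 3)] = 4*(16*k^2 - 4*k - (8*k - 1)^2 + 12)/(4*k^2 - k + 3)^3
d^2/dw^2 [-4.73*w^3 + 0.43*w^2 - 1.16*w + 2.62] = 0.86 - 28.38*w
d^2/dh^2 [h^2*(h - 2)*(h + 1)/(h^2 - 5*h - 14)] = 2*(h^6 - 15*h^5 + 33*h^4 + 511*h^3 + 882*h^2 - 588*h - 392)/(h^6 - 15*h^5 + 33*h^4 + 295*h^3 - 462*h^2 - 2940*h - 2744)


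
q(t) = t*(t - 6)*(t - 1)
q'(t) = t*(t - 6) + t*(t - 1) + (t - 6)*(t - 1) = 3*t^2 - 14*t + 6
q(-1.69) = -34.96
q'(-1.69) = 38.23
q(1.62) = -4.40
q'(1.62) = -8.81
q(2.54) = -13.53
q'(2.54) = -10.21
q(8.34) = 143.24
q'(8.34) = 97.91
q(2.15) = -9.52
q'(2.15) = -10.23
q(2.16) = -9.62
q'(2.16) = -10.24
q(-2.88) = -99.23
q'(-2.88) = 71.20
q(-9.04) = -1365.05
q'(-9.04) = 377.72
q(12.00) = 792.00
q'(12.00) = 270.00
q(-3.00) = -108.00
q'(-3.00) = 75.00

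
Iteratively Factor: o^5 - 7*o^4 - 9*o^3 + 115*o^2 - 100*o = (o + 4)*(o^4 - 11*o^3 + 35*o^2 - 25*o) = o*(o + 4)*(o^3 - 11*o^2 + 35*o - 25) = o*(o - 1)*(o + 4)*(o^2 - 10*o + 25) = o*(o - 5)*(o - 1)*(o + 4)*(o - 5)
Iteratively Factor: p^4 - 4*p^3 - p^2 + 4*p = (p + 1)*(p^3 - 5*p^2 + 4*p) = (p - 1)*(p + 1)*(p^2 - 4*p) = (p - 4)*(p - 1)*(p + 1)*(p)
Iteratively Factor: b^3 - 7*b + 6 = (b - 2)*(b^2 + 2*b - 3) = (b - 2)*(b - 1)*(b + 3)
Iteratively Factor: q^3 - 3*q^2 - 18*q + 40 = (q - 5)*(q^2 + 2*q - 8) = (q - 5)*(q + 4)*(q - 2)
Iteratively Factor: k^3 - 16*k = (k - 4)*(k^2 + 4*k) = (k - 4)*(k + 4)*(k)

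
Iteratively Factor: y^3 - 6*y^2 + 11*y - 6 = (y - 2)*(y^2 - 4*y + 3) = (y - 2)*(y - 1)*(y - 3)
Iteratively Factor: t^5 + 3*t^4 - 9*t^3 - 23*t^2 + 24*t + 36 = (t - 2)*(t^4 + 5*t^3 + t^2 - 21*t - 18) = (t - 2)*(t + 3)*(t^3 + 2*t^2 - 5*t - 6) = (t - 2)^2*(t + 3)*(t^2 + 4*t + 3) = (t - 2)^2*(t + 3)^2*(t + 1)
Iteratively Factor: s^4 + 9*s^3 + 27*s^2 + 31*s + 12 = (s + 4)*(s^3 + 5*s^2 + 7*s + 3) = (s + 3)*(s + 4)*(s^2 + 2*s + 1) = (s + 1)*(s + 3)*(s + 4)*(s + 1)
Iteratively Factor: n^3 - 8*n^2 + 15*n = (n - 3)*(n^2 - 5*n) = (n - 5)*(n - 3)*(n)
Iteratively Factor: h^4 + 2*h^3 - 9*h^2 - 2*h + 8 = (h - 1)*(h^3 + 3*h^2 - 6*h - 8) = (h - 1)*(h + 1)*(h^2 + 2*h - 8) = (h - 2)*(h - 1)*(h + 1)*(h + 4)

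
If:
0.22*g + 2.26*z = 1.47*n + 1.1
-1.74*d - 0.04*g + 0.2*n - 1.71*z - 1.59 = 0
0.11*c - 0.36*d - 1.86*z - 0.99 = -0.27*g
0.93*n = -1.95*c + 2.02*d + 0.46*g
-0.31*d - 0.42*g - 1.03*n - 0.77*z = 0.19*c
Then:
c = -0.26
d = -0.97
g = 2.15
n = -0.50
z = -0.05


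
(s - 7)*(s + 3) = s^2 - 4*s - 21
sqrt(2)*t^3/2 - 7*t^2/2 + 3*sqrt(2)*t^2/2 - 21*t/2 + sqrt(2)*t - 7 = (t + 2)*(t - 7*sqrt(2)/2)*(sqrt(2)*t/2 + sqrt(2)/2)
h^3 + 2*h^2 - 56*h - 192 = (h - 8)*(h + 4)*(h + 6)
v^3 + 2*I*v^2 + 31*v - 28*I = (v - 4*I)*(v - I)*(v + 7*I)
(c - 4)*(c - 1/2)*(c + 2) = c^3 - 5*c^2/2 - 7*c + 4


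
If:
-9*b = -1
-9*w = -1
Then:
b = 1/9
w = 1/9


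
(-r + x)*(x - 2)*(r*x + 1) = -r^2*x^2 + 2*r^2*x + r*x^3 - 2*r*x^2 - r*x + 2*r + x^2 - 2*x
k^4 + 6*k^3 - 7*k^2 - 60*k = k*(k - 3)*(k + 4)*(k + 5)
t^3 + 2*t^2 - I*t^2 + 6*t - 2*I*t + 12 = (t + 2)*(t - 3*I)*(t + 2*I)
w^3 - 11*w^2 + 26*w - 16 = (w - 8)*(w - 2)*(w - 1)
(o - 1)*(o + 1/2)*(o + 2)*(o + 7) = o^4 + 17*o^3/2 + 9*o^2 - 23*o/2 - 7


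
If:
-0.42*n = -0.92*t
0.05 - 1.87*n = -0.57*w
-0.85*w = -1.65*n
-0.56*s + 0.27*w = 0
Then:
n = 0.07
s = 0.06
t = 0.03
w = 0.13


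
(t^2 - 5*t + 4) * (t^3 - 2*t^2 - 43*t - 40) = t^5 - 7*t^4 - 29*t^3 + 167*t^2 + 28*t - 160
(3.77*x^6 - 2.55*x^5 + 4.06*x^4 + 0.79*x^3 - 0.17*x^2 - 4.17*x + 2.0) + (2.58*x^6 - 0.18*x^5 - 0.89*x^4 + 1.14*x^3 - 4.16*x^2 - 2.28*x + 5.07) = 6.35*x^6 - 2.73*x^5 + 3.17*x^4 + 1.93*x^3 - 4.33*x^2 - 6.45*x + 7.07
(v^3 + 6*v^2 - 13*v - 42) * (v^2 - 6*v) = v^5 - 49*v^3 + 36*v^2 + 252*v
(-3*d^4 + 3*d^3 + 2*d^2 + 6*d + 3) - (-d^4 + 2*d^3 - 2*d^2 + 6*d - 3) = -2*d^4 + d^3 + 4*d^2 + 6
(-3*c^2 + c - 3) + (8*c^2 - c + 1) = 5*c^2 - 2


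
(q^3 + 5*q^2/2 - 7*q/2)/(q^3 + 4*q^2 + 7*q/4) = 2*(q - 1)/(2*q + 1)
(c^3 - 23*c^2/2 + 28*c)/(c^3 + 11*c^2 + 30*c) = (c^2 - 23*c/2 + 28)/(c^2 + 11*c + 30)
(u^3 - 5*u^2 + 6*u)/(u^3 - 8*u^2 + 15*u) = (u - 2)/(u - 5)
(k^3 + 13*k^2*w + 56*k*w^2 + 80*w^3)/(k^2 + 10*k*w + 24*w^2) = (k^2 + 9*k*w + 20*w^2)/(k + 6*w)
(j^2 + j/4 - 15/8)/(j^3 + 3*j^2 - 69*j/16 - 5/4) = 2*(2*j + 3)/(4*j^2 + 17*j + 4)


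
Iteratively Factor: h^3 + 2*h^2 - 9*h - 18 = (h + 3)*(h^2 - h - 6) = (h - 3)*(h + 3)*(h + 2)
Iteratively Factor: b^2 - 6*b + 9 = (b - 3)*(b - 3)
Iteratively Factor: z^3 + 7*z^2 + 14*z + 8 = (z + 1)*(z^2 + 6*z + 8) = (z + 1)*(z + 4)*(z + 2)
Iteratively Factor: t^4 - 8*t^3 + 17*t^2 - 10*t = (t - 5)*(t^3 - 3*t^2 + 2*t) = t*(t - 5)*(t^2 - 3*t + 2) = t*(t - 5)*(t - 1)*(t - 2)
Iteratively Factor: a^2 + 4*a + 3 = (a + 1)*(a + 3)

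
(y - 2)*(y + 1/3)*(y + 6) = y^3 + 13*y^2/3 - 32*y/3 - 4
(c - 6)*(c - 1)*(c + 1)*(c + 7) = c^4 + c^3 - 43*c^2 - c + 42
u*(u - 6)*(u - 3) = u^3 - 9*u^2 + 18*u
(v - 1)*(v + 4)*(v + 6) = v^3 + 9*v^2 + 14*v - 24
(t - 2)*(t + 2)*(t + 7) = t^3 + 7*t^2 - 4*t - 28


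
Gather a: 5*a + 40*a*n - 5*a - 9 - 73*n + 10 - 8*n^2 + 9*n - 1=40*a*n - 8*n^2 - 64*n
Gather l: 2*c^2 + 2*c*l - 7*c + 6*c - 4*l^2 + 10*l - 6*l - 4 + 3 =2*c^2 - c - 4*l^2 + l*(2*c + 4) - 1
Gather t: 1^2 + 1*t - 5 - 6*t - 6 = -5*t - 10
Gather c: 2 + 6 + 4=12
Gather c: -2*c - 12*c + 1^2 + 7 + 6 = 14 - 14*c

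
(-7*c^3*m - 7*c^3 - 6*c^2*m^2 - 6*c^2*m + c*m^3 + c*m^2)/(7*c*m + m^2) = c*(-7*c^2*m - 7*c^2 - 6*c*m^2 - 6*c*m + m^3 + m^2)/(m*(7*c + m))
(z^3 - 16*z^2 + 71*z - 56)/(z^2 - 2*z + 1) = (z^2 - 15*z + 56)/(z - 1)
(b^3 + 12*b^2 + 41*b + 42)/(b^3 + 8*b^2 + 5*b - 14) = (b + 3)/(b - 1)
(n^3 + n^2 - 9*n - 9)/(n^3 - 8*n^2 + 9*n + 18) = (n + 3)/(n - 6)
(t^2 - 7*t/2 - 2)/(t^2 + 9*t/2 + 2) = (t - 4)/(t + 4)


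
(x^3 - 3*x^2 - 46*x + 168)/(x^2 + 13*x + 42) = (x^2 - 10*x + 24)/(x + 6)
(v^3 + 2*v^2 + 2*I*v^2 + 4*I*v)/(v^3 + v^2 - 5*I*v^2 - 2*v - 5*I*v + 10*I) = v*(v + 2*I)/(v^2 - v*(1 + 5*I) + 5*I)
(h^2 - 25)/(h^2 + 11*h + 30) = (h - 5)/(h + 6)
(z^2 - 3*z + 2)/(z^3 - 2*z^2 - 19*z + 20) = (z - 2)/(z^2 - z - 20)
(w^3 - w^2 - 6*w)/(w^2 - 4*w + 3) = w*(w + 2)/(w - 1)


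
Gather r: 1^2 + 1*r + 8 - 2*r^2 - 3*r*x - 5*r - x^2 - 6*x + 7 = -2*r^2 + r*(-3*x - 4) - x^2 - 6*x + 16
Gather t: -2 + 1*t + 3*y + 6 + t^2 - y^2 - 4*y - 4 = t^2 + t - y^2 - y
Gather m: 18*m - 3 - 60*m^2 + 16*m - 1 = -60*m^2 + 34*m - 4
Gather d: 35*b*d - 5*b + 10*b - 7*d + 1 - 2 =5*b + d*(35*b - 7) - 1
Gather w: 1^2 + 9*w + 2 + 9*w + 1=18*w + 4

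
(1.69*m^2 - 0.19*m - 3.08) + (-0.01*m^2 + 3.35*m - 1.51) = 1.68*m^2 + 3.16*m - 4.59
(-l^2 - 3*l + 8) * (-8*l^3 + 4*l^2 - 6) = 8*l^5 + 20*l^4 - 76*l^3 + 38*l^2 + 18*l - 48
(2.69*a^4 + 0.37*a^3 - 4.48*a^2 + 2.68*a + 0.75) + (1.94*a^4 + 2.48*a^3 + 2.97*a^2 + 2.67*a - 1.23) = 4.63*a^4 + 2.85*a^3 - 1.51*a^2 + 5.35*a - 0.48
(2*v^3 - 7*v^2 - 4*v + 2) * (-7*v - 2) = -14*v^4 + 45*v^3 + 42*v^2 - 6*v - 4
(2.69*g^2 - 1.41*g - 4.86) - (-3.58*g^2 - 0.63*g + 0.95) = 6.27*g^2 - 0.78*g - 5.81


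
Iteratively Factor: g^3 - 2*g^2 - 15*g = (g)*(g^2 - 2*g - 15) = g*(g + 3)*(g - 5)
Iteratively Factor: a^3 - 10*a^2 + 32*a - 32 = (a - 4)*(a^2 - 6*a + 8) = (a - 4)^2*(a - 2)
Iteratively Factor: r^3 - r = (r + 1)*(r^2 - r) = r*(r + 1)*(r - 1)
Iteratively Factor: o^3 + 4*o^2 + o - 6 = (o - 1)*(o^2 + 5*o + 6) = (o - 1)*(o + 2)*(o + 3)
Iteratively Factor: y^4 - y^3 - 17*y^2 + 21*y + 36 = (y - 3)*(y^3 + 2*y^2 - 11*y - 12) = (y - 3)^2*(y^2 + 5*y + 4) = (y - 3)^2*(y + 1)*(y + 4)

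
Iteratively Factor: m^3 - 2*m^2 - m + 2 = (m - 2)*(m^2 - 1) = (m - 2)*(m - 1)*(m + 1)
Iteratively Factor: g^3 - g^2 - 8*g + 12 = (g + 3)*(g^2 - 4*g + 4) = (g - 2)*(g + 3)*(g - 2)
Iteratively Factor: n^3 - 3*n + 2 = (n - 1)*(n^2 + n - 2) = (n - 1)*(n + 2)*(n - 1)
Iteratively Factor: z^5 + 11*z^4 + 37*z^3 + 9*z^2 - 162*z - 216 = (z + 3)*(z^4 + 8*z^3 + 13*z^2 - 30*z - 72) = (z + 3)^2*(z^3 + 5*z^2 - 2*z - 24) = (z + 3)^3*(z^2 + 2*z - 8) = (z - 2)*(z + 3)^3*(z + 4)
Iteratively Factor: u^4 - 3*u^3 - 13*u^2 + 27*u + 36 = (u + 1)*(u^3 - 4*u^2 - 9*u + 36) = (u - 3)*(u + 1)*(u^2 - u - 12) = (u - 3)*(u + 1)*(u + 3)*(u - 4)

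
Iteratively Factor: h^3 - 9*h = (h)*(h^2 - 9) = h*(h + 3)*(h - 3)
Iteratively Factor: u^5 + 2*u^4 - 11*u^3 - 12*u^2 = (u + 4)*(u^4 - 2*u^3 - 3*u^2) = u*(u + 4)*(u^3 - 2*u^2 - 3*u) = u*(u - 3)*(u + 4)*(u^2 + u) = u^2*(u - 3)*(u + 4)*(u + 1)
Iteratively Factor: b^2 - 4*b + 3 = (b - 3)*(b - 1)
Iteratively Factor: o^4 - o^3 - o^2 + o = (o)*(o^3 - o^2 - o + 1) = o*(o + 1)*(o^2 - 2*o + 1) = o*(o - 1)*(o + 1)*(o - 1)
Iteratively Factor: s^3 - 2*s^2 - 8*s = (s + 2)*(s^2 - 4*s) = (s - 4)*(s + 2)*(s)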